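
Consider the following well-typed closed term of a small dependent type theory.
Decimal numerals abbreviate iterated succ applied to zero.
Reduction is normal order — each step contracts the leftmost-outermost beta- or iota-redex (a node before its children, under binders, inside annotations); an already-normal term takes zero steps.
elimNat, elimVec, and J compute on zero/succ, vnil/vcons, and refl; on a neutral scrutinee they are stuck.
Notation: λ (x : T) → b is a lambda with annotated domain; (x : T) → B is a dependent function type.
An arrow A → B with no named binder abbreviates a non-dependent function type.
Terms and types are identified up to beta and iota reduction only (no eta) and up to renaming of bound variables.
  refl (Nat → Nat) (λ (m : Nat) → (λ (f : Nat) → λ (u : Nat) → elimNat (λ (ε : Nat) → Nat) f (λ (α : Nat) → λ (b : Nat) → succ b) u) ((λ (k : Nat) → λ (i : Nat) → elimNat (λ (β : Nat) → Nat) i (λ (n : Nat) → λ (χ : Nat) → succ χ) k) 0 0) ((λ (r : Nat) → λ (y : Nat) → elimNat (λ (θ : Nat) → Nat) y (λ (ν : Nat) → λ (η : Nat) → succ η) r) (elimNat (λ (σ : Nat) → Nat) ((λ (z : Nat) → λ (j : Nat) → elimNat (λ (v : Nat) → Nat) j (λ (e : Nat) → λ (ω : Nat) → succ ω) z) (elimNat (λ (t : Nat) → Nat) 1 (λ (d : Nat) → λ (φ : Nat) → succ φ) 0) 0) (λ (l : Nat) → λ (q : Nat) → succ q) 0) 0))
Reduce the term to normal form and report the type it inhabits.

resulting normal form:
  refl (Nat → Nat) (λ (m : Nat) → 1)
type:
  Eq (Nat → Nat) (λ (m : Nat) → 1) (λ (f : Nat) → 1)


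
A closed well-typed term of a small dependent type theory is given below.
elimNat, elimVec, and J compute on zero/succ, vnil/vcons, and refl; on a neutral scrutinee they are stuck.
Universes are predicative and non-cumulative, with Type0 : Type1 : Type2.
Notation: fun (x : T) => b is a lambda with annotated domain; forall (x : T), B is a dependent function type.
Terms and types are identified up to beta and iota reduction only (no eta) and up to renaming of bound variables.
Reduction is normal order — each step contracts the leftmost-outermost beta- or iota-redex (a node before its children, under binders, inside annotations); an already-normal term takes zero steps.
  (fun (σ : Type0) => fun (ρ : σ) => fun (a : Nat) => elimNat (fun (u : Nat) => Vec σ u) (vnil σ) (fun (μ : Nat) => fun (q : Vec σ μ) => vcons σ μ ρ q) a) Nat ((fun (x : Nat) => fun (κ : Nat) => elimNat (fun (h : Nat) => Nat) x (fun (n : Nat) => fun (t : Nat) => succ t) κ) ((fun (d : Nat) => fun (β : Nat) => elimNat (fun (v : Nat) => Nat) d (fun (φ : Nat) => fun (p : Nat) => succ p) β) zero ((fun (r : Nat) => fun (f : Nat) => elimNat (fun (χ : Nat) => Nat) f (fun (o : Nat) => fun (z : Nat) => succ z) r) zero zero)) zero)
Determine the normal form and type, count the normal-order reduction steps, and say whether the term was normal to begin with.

normal form:
  fun (σ : Nat) => elimNat (fun (ρ : Nat) => Vec Nat ρ) (vnil Nat) (fun (a : Nat) => fun (u : Vec Nat a) => vcons Nat a zero u) σ
inferred type:
  forall (σ : Nat), Vec Nat σ
reduction steps (normal order): 11
started in normal form: no
first redex: a beta-redex


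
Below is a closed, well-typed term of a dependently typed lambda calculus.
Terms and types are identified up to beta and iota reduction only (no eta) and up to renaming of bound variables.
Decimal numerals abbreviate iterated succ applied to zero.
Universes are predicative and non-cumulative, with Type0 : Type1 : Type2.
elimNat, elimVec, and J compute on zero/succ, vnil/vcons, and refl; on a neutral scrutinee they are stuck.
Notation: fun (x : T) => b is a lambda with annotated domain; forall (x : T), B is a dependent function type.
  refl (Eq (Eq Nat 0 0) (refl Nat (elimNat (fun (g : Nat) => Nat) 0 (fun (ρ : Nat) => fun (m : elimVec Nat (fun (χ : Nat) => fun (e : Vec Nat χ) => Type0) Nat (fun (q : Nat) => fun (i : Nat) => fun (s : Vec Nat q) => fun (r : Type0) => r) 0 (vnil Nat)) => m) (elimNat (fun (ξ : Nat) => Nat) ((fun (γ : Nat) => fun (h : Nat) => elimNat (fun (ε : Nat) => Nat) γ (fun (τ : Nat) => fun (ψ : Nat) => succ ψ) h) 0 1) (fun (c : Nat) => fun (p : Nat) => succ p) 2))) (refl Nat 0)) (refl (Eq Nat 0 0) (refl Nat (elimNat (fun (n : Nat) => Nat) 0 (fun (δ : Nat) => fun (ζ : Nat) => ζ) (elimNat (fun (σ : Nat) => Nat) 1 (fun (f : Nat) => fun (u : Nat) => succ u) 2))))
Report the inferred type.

inferred type:
  Eq (Eq (Eq Nat 0 0) (refl Nat 0) (refl Nat 0)) (refl (Eq Nat 0 0) (refl Nat 0)) (refl (Eq Nat 0 0) (refl Nat 0))


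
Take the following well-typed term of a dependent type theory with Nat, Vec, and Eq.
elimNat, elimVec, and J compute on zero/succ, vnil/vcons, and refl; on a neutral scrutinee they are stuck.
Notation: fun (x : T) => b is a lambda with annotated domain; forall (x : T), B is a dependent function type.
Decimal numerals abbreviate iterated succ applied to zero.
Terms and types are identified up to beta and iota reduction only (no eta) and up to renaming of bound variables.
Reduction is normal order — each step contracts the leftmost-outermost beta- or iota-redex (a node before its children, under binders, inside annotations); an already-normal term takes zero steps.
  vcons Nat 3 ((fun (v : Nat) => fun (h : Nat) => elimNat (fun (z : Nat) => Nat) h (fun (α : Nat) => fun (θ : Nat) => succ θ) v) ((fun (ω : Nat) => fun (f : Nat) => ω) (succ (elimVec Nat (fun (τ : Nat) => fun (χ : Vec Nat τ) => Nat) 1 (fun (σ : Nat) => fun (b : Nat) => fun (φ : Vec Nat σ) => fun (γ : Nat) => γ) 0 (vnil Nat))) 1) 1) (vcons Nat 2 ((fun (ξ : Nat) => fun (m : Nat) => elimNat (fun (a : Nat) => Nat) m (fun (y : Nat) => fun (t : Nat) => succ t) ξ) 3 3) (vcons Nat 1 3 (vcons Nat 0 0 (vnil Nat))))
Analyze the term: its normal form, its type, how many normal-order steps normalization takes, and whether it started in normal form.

normal form:
  vcons Nat 3 3 (vcons Nat 2 6 (vcons Nat 1 3 (vcons Nat 0 0 (vnil Nat))))
type:
  Vec Nat 4
normal-order step count: 24
term was already normal: no
first redex: a beta-redex


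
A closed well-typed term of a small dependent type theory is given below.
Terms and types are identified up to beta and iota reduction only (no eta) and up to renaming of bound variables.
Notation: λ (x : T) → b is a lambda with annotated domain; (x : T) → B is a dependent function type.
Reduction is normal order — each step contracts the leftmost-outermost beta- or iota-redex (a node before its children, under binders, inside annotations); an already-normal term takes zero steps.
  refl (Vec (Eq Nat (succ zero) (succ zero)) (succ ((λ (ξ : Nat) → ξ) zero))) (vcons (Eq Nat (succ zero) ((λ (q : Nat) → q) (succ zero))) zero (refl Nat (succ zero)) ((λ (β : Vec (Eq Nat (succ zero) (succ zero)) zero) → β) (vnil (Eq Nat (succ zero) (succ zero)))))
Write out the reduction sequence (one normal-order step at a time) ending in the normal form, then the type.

normal-order reduction:
  refl (Vec (Eq Nat (succ zero) (succ zero)) (succ ((λ (ξ : Nat) → ξ) zero))) (vcons (Eq Nat (succ zero) ((λ (q : Nat) → q) (succ zero))) zero (refl Nat (succ zero)) ((λ (β : Vec (Eq Nat (succ zero) (succ zero)) zero) → β) (vnil (Eq Nat (succ zero) (succ zero)))))
  ~> refl (Vec (Eq Nat (succ zero) (succ zero)) (succ zero)) (vcons (Eq Nat (succ zero) ((λ (ξ : Nat) → ξ) (succ zero))) zero (refl Nat (succ zero)) ((λ (q : Vec (Eq Nat (succ zero) (succ zero)) zero) → q) (vnil (Eq Nat (succ zero) (succ zero)))))
  ~> refl (Vec (Eq Nat (succ zero) (succ zero)) (succ zero)) (vcons (Eq Nat (succ zero) (succ zero)) zero (refl Nat (succ zero)) ((λ (ξ : Vec (Eq Nat (succ zero) (succ zero)) zero) → ξ) (vnil (Eq Nat (succ zero) (succ zero)))))
  ~> refl (Vec (Eq Nat (succ zero) (succ zero)) (succ zero)) (vcons (Eq Nat (succ zero) (succ zero)) zero (refl Nat (succ zero)) (vnil (Eq Nat (succ zero) (succ zero))))
the term's type:
  Eq (Vec (Eq Nat (succ zero) (succ zero)) (succ zero)) (vcons (Eq Nat (succ zero) (succ zero)) zero (refl Nat (succ zero)) (vnil (Eq Nat (succ zero) (succ zero)))) (vcons (Eq Nat (succ zero) (succ zero)) zero (refl Nat (succ zero)) (vnil (Eq Nat (succ zero) (succ zero))))


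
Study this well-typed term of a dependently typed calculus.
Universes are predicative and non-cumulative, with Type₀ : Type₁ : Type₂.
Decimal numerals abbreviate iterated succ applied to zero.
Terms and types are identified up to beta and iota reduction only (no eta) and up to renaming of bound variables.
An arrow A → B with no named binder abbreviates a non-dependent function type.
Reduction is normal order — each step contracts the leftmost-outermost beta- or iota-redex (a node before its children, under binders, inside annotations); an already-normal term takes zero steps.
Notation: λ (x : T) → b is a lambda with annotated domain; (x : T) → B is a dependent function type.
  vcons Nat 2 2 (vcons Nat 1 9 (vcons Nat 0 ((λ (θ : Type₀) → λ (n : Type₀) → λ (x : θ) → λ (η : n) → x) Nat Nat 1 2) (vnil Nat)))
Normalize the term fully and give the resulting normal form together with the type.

reduced normal form:
  vcons Nat 2 2 (vcons Nat 1 9 (vcons Nat 0 1 (vnil Nat)))
the term's type:
  Vec Nat 3


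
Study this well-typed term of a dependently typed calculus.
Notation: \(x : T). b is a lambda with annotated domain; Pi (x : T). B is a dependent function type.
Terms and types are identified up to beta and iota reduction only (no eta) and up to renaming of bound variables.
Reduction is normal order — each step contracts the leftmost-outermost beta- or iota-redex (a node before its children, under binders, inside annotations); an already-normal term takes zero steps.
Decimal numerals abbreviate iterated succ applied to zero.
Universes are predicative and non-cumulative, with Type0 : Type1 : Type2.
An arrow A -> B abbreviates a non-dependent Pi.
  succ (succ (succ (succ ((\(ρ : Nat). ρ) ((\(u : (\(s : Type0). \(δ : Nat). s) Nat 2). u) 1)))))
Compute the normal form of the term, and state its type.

resulting normal form:
  5
the term's type:
  Nat
observation: normalization takes exactly 2 steps under the normal-order strategy.


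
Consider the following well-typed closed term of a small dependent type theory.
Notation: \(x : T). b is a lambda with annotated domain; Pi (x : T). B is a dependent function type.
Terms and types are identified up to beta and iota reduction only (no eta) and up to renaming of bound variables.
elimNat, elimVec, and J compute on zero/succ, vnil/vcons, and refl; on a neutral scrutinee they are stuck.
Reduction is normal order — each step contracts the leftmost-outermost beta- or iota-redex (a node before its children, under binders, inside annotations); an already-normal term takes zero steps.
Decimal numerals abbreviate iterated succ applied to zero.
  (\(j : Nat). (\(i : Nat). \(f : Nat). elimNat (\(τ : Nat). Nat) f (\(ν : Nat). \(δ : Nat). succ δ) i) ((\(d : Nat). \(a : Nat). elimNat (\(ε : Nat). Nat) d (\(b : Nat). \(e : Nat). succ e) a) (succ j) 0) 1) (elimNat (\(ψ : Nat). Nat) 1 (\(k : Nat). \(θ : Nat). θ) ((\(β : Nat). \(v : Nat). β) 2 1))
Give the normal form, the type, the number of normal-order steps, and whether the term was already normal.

resulting normal form:
  3
the term's type:
  Nat
normal-order step count: 22
already normal: no
first redex: a beta-redex


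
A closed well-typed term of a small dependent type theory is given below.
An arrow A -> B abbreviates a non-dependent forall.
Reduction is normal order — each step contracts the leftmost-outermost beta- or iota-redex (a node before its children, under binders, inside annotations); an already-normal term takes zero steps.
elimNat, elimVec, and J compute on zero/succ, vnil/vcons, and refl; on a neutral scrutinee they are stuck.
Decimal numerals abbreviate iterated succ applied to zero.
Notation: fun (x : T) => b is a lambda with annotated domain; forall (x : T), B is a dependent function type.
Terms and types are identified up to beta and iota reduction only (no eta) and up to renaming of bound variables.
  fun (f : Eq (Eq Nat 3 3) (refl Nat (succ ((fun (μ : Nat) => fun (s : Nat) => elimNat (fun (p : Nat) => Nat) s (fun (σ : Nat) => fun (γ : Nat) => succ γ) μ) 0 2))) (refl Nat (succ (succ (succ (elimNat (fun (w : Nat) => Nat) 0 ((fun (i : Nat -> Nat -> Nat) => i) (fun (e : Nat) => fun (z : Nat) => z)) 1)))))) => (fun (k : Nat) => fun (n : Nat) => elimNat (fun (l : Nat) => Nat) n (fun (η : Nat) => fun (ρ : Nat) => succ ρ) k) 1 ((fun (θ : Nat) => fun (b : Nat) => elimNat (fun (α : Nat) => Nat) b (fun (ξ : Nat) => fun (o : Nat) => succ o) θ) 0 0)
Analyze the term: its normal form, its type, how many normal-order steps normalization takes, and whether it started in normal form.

reduced normal form:
  fun (f : Eq (Eq Nat 3 3) (refl Nat 3) (refl Nat 3)) => 1
inferred type:
  Eq (Eq Nat 3 3) (refl Nat 3) (refl Nat 3) -> Nat
normal-order step count: 17
term was already normal: no
first redex: a beta-redex


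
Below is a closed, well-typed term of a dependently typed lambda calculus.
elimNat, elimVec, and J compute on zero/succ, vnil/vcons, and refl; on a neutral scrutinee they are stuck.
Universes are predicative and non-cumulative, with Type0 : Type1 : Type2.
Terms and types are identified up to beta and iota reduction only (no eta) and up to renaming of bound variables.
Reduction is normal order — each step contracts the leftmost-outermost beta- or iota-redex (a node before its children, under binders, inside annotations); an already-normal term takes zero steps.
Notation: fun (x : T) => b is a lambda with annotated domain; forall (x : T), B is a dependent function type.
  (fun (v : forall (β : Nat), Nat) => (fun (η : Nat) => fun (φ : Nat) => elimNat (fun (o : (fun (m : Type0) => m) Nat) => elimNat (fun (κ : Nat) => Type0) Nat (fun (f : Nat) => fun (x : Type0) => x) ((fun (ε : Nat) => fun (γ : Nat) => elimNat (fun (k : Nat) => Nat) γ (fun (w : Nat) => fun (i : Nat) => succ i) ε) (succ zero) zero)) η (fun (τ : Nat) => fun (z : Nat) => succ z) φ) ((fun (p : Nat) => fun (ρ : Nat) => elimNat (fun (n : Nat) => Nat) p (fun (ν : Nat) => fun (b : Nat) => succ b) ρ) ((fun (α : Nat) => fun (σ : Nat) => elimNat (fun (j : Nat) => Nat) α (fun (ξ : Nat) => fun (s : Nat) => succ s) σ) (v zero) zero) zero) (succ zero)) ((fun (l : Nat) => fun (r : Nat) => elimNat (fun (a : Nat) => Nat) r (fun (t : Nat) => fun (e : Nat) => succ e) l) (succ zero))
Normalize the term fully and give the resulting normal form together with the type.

normal form:
  succ (succ zero)
the term's type:
  Nat


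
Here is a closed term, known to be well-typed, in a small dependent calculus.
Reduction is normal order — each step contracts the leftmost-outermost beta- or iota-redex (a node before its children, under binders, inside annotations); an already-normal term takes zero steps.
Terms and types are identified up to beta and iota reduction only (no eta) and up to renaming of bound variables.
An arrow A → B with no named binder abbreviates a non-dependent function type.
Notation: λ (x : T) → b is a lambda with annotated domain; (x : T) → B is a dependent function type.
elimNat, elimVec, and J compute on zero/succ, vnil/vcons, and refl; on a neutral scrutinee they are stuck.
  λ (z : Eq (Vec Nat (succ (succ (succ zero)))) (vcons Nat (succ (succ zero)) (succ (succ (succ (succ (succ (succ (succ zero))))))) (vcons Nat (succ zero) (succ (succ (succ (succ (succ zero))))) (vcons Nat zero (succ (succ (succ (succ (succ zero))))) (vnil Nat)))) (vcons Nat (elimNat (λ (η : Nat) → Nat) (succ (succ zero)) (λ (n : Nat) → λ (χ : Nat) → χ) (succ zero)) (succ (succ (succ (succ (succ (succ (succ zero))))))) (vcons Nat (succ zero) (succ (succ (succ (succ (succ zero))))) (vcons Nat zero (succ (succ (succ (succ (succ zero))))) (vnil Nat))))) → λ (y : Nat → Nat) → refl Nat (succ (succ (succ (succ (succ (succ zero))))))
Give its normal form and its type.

resulting normal form:
  λ (z : Eq (Vec Nat (succ (succ (succ zero)))) (vcons Nat (succ (succ zero)) (succ (succ (succ (succ (succ (succ (succ zero))))))) (vcons Nat (succ zero) (succ (succ (succ (succ (succ zero))))) (vcons Nat zero (succ (succ (succ (succ (succ zero))))) (vnil Nat)))) (vcons Nat (succ (succ zero)) (succ (succ (succ (succ (succ (succ (succ zero))))))) (vcons Nat (succ zero) (succ (succ (succ (succ (succ zero))))) (vcons Nat zero (succ (succ (succ (succ (succ zero))))) (vnil Nat))))) → λ (η : Nat → Nat) → refl Nat (succ (succ (succ (succ (succ (succ zero))))))
the term's type:
  Eq (Vec Nat (succ (succ (succ zero)))) (vcons Nat (succ (succ zero)) (succ (succ (succ (succ (succ (succ (succ zero))))))) (vcons Nat (succ zero) (succ (succ (succ (succ (succ zero))))) (vcons Nat zero (succ (succ (succ (succ (succ zero))))) (vnil Nat)))) (vcons Nat (succ (succ zero)) (succ (succ (succ (succ (succ (succ (succ zero))))))) (vcons Nat (succ zero) (succ (succ (succ (succ (succ zero))))) (vcons Nat zero (succ (succ (succ (succ (succ zero))))) (vnil Nat)))) → (Nat → Nat) → Eq Nat (succ (succ (succ (succ (succ (succ zero)))))) (succ (succ (succ (succ (succ (succ zero))))))


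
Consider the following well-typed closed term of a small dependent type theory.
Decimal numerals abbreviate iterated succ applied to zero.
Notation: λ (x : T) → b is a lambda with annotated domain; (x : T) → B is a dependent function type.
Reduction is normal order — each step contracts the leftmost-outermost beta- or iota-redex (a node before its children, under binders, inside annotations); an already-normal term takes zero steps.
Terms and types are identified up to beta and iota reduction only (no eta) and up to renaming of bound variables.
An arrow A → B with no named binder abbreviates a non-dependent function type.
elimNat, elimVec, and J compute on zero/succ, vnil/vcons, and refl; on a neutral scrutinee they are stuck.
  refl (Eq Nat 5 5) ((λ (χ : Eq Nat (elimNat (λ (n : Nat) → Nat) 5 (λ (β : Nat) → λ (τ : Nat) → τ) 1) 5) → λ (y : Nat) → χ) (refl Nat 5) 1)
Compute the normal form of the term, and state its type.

resulting normal form:
  refl (Eq Nat 5 5) (refl Nat 5)
inferred type:
  Eq (Eq Nat 5 5) (refl Nat 5) (refl Nat 5)
observation: contracting a beta-redex first, the term normalizes in 2 steps.


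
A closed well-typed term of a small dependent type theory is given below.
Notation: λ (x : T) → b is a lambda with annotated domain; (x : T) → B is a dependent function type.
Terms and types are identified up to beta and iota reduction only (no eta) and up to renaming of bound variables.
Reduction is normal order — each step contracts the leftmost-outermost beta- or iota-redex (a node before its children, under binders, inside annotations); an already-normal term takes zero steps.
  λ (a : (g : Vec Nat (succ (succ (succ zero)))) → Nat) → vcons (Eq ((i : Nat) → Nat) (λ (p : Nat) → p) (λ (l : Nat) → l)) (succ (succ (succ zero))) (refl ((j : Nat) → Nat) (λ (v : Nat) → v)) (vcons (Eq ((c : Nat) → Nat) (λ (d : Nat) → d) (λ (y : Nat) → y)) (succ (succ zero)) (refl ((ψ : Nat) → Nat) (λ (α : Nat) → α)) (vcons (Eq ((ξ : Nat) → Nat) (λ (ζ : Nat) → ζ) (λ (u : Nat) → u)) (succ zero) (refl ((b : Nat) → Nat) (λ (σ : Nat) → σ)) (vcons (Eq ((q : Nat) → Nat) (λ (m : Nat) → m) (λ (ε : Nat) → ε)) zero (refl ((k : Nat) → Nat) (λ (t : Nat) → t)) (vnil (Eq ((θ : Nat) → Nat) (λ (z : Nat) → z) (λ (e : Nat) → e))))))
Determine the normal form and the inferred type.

reduced normal form:
  λ (a : (g : Vec Nat (succ (succ (succ zero)))) → Nat) → vcons (Eq ((i : Nat) → Nat) (λ (p : Nat) → p) (λ (l : Nat) → l)) (succ (succ (succ zero))) (refl ((j : Nat) → Nat) (λ (v : Nat) → v)) (vcons (Eq ((c : Nat) → Nat) (λ (d : Nat) → d) (λ (y : Nat) → y)) (succ (succ zero)) (refl ((ψ : Nat) → Nat) (λ (α : Nat) → α)) (vcons (Eq ((ξ : Nat) → Nat) (λ (ζ : Nat) → ζ) (λ (u : Nat) → u)) (succ zero) (refl ((b : Nat) → Nat) (λ (σ : Nat) → σ)) (vcons (Eq ((q : Nat) → Nat) (λ (m : Nat) → m) (λ (ε : Nat) → ε)) zero (refl ((k : Nat) → Nat) (λ (t : Nat) → t)) (vnil (Eq ((θ : Nat) → Nat) (λ (z : Nat) → z) (λ (e : Nat) → e))))))
the term's type:
  (a : (g : Vec Nat (succ (succ (succ zero)))) → Nat) → Vec (Eq ((i : Nat) → Nat) (λ (p : Nat) → p) (λ (l : Nat) → l)) (succ (succ (succ (succ zero))))
observation: the term is already in normal form.


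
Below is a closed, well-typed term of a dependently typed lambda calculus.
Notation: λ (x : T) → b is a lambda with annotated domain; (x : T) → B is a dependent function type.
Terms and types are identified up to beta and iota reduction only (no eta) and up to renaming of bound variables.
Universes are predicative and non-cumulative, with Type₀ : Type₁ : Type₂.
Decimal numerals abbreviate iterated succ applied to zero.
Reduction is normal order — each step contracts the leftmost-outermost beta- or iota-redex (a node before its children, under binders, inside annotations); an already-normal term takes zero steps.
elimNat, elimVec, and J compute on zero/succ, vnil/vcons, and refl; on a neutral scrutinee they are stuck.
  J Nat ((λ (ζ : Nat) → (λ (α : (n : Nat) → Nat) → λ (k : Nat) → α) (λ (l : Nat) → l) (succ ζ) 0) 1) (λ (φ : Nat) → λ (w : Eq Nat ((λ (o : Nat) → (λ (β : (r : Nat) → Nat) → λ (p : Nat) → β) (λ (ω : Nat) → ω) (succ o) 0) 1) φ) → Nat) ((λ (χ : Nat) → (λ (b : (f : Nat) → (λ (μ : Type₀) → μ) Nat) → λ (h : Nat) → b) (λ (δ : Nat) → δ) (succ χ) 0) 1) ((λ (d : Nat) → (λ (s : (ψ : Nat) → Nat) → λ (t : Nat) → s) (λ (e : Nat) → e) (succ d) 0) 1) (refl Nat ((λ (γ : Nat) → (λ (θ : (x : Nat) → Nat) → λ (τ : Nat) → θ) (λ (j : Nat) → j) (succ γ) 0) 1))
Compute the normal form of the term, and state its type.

normal form:
  0
the term's type:
  Nat


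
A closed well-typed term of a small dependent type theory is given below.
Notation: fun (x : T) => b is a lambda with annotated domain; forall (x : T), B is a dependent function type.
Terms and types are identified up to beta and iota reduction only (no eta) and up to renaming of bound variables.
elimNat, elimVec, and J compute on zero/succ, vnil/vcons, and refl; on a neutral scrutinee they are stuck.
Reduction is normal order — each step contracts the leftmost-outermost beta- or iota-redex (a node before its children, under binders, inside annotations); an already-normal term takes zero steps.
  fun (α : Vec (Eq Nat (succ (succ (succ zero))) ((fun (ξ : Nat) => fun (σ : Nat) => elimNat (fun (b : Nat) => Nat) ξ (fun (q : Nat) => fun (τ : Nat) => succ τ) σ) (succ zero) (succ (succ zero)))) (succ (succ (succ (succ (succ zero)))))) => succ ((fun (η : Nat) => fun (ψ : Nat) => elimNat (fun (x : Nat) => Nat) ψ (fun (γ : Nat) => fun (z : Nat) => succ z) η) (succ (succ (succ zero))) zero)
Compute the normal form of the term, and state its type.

normal form:
  fun (α : Vec (Eq Nat (succ (succ (succ zero))) (succ (succ (succ zero)))) (succ (succ (succ (succ (succ zero)))))) => succ (succ (succ (succ zero)))
type:
  forall (α : Vec (Eq Nat (succ (succ (succ zero))) (succ (succ (succ zero)))) (succ (succ (succ (succ (succ zero)))))), Nat
observation: 21 normal-order steps separate the term from its normal form.


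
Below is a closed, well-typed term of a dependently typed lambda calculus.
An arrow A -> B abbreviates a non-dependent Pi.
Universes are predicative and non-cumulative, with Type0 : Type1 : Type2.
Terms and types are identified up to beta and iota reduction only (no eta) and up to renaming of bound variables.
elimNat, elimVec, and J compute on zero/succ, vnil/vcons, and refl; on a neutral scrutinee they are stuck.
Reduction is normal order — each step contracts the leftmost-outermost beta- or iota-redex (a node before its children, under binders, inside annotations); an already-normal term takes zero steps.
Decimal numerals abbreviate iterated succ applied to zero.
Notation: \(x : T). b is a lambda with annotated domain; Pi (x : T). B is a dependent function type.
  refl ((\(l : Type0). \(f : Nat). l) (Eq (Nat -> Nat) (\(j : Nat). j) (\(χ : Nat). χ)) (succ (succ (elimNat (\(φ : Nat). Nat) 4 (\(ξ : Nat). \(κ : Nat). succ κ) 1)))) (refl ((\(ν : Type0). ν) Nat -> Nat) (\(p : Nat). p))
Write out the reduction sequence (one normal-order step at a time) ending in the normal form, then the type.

normal-order reduction:
  refl ((\(l : Type0). \(f : Nat). l) (Eq (Nat -> Nat) (\(j : Nat). j) (\(χ : Nat). χ)) (succ (succ (elimNat (\(φ : Nat). Nat) 4 (\(ξ : Nat). \(κ : Nat). succ κ) 1)))) (refl ((\(ν : Type0). ν) Nat -> Nat) (\(p : Nat). p))
  ~> refl ((\(l : Nat). Eq (Nat -> Nat) (\(f : Nat). f) (\(j : Nat). j)) (succ (succ (elimNat (\(χ : Nat). Nat) 4 (\(φ : Nat). \(ξ : Nat). succ ξ) 1)))) (refl ((\(κ : Type0). κ) Nat -> Nat) (\(ν : Nat). ν))
  ~> refl (Eq (Nat -> Nat) (\(l : Nat). l) (\(f : Nat). f)) (refl ((\(j : Type0). j) Nat -> Nat) (\(χ : Nat). χ))
  ~> refl (Eq (Nat -> Nat) (\(l : Nat). l) (\(f : Nat). f)) (refl (Nat -> Nat) (\(j : Nat). j))
type:
  Eq (Eq (Nat -> Nat) (\(l : Nat). l) (\(f : Nat). f)) (refl (Nat -> Nat) (\(j : Nat). j)) (refl (Nat -> Nat) (\(χ : Nat). χ))


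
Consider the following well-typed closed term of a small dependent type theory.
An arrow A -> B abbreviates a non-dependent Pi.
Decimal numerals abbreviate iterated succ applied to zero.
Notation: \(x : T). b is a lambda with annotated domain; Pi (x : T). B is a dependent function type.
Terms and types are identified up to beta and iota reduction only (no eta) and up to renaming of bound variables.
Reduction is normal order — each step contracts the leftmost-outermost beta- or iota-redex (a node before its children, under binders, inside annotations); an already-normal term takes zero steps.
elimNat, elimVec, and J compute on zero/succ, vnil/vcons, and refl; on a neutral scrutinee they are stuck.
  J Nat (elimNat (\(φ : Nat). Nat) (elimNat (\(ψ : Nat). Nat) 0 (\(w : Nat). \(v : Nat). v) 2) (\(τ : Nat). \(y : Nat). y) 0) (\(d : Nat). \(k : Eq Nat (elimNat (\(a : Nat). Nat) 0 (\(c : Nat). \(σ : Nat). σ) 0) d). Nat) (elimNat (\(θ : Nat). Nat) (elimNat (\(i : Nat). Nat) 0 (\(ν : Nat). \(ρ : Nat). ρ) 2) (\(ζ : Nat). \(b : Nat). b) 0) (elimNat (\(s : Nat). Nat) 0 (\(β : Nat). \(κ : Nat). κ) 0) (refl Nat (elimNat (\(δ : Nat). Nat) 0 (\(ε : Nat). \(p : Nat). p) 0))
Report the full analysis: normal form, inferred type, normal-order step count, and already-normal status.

reduced normal form:
  0
type:
  Nat
steps to reach normal form (normal order): 9
term was already normal: no
first redex: a J iota-redex


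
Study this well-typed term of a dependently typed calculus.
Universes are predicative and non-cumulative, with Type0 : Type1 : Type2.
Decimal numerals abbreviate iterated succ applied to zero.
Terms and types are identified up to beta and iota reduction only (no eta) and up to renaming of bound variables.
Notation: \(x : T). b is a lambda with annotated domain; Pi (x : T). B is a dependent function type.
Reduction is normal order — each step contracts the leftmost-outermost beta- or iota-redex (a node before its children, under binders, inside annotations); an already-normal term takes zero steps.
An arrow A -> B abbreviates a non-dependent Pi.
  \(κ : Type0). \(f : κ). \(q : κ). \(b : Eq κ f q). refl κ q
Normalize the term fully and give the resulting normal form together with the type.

resulting normal form:
  \(κ : Type0). \(f : κ). \(q : κ). \(b : Eq κ f q). refl κ q
the term's type:
  Pi (κ : Type0). Pi (f : κ). Pi (q : κ). Eq κ f q -> Eq κ q q
observation: no redex remains anywhere in the term; it is its own normal form.


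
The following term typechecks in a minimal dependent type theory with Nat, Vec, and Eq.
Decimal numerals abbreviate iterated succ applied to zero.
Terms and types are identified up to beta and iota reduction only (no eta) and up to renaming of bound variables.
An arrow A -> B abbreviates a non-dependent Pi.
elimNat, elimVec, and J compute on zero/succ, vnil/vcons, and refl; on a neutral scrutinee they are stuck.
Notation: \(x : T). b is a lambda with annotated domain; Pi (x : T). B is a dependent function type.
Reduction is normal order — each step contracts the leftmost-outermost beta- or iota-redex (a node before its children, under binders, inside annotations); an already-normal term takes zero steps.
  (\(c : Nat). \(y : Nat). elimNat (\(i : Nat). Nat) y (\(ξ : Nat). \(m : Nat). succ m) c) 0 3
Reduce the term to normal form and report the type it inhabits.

reduced normal form:
  3
type:
  Nat
observation: the term reaches its normal form after 3 normal-order steps.


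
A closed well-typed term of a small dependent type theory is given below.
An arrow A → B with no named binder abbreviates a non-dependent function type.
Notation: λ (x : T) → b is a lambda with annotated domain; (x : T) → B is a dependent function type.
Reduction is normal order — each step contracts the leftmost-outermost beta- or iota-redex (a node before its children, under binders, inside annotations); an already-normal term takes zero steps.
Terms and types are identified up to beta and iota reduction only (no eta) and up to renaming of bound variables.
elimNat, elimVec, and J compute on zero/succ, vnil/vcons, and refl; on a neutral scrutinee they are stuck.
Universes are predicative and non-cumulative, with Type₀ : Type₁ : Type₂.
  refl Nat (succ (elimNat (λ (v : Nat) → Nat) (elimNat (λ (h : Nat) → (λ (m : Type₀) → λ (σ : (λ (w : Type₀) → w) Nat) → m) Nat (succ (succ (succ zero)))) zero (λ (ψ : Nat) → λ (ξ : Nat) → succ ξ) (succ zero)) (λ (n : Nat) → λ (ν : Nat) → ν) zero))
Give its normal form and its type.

normal form:
  refl Nat (succ (succ zero))
the term's type:
  Eq Nat (succ (succ zero)) (succ (succ zero))


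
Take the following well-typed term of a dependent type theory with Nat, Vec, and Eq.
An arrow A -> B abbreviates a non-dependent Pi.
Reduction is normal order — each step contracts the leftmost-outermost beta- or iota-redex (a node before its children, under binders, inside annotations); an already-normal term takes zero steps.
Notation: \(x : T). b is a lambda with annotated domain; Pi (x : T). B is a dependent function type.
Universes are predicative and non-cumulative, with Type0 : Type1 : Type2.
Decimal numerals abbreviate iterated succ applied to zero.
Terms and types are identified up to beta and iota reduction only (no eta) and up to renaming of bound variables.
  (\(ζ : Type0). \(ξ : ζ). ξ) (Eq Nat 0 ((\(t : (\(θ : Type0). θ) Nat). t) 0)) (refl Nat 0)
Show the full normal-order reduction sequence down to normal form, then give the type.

normal-order reduction:
  (\(ζ : Type0). \(ξ : ζ). ξ) (Eq Nat 0 ((\(t : (\(θ : Type0). θ) Nat). t) 0)) (refl Nat 0)
  ~> (\(ζ : Eq Nat 0 ((\(ξ : (\(t : Type0). t) Nat). ξ) 0)). ζ) (refl Nat 0)
  ~> refl Nat 0
inferred type:
  Eq Nat 0 0


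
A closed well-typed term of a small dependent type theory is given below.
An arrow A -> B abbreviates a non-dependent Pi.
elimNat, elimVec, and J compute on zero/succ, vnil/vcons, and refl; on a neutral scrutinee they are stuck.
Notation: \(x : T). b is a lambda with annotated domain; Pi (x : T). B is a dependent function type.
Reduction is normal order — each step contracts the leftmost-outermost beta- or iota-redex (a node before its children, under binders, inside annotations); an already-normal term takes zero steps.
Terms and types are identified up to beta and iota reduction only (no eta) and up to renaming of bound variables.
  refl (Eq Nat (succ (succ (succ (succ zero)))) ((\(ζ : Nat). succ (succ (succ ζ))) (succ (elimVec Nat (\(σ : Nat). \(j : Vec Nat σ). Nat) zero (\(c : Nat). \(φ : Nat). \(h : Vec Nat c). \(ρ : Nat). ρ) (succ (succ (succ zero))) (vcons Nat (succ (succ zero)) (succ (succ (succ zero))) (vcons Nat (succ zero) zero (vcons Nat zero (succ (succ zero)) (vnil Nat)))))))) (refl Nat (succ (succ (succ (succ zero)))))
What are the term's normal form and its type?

reduced normal form:
  refl (Eq Nat (succ (succ (succ (succ zero)))) (succ (succ (succ (succ zero))))) (refl Nat (succ (succ (succ (succ zero)))))
inferred type:
  Eq (Eq Nat (succ (succ (succ (succ zero)))) (succ (succ (succ (succ zero))))) (refl Nat (succ (succ (succ (succ zero))))) (refl Nat (succ (succ (succ (succ zero)))))


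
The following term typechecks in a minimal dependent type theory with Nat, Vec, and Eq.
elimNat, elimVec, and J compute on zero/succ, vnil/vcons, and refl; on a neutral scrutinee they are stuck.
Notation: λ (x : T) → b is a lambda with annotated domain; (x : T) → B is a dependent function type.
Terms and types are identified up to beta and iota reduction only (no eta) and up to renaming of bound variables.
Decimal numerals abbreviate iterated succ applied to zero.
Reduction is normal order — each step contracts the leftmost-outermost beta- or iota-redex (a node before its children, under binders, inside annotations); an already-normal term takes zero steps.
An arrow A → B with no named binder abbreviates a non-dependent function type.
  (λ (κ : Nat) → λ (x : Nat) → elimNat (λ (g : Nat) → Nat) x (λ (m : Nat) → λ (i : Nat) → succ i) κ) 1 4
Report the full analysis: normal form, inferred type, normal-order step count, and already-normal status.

resulting normal form:
  5
type:
  Nat
steps to reach normal form (normal order): 6
term was already normal: no
first contracted redex: a beta-redex


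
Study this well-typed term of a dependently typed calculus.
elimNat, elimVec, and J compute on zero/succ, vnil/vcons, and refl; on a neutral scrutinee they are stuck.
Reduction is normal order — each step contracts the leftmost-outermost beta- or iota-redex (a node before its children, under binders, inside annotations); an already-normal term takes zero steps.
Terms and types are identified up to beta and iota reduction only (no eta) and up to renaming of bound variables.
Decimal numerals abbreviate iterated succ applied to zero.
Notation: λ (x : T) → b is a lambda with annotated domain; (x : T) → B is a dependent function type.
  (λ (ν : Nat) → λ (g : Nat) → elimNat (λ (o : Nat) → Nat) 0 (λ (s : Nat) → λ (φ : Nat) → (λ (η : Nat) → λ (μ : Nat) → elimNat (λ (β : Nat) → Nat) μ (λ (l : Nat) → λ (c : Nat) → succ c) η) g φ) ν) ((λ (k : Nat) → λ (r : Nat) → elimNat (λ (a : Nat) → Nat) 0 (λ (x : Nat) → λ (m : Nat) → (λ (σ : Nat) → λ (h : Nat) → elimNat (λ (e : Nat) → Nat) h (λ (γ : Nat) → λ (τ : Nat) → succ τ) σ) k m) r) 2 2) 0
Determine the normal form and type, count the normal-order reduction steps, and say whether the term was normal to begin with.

normal form:
  0
inferred type:
  Nat
reduction steps (normal order): 45
already normal: no
first redex: a beta-redex


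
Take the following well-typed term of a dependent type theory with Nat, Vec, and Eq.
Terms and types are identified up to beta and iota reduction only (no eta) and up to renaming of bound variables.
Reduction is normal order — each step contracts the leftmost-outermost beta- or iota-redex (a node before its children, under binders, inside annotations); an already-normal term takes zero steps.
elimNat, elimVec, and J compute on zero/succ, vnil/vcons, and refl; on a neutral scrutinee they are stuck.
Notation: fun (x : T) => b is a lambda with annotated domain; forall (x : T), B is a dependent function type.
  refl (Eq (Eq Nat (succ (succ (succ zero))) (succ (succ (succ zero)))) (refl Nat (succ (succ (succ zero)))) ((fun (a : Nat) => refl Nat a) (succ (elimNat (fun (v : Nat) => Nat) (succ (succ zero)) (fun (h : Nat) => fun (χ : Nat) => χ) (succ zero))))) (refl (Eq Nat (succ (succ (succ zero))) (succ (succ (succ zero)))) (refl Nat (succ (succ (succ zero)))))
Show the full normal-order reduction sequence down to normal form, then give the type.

normal-order reduction sequence:
  refl (Eq (Eq Nat (succ (succ (succ zero))) (succ (succ (succ zero)))) (refl Nat (succ (succ (succ zero)))) ((fun (a : Nat) => refl Nat a) (succ (elimNat (fun (v : Nat) => Nat) (succ (succ zero)) (fun (h : Nat) => fun (χ : Nat) => χ) (succ zero))))) (refl (Eq Nat (succ (succ (succ zero))) (succ (succ (succ zero)))) (refl Nat (succ (succ (succ zero)))))
  ~> refl (Eq (Eq Nat (succ (succ (succ zero))) (succ (succ (succ zero)))) (refl Nat (succ (succ (succ zero)))) (refl Nat (succ (elimNat (fun (a : Nat) => Nat) (succ (succ zero)) (fun (v : Nat) => fun (h : Nat) => h) (succ zero))))) (refl (Eq Nat (succ (succ (succ zero))) (succ (succ (succ zero)))) (refl Nat (succ (succ (succ zero)))))
  ~> refl (Eq (Eq Nat (succ (succ (succ zero))) (succ (succ (succ zero)))) (refl Nat (succ (succ (succ zero)))) (refl Nat (succ ((fun (a : Nat) => fun (v : Nat) => v) zero (elimNat (fun (h : Nat) => Nat) (succ (succ zero)) (fun (χ : Nat) => fun (e : Nat) => e) zero))))) (refl (Eq Nat (succ (succ (succ zero))) (succ (succ (succ zero)))) (refl Nat (succ (succ (succ zero)))))
  ~> refl (Eq (Eq Nat (succ (succ (succ zero))) (succ (succ (succ zero)))) (refl Nat (succ (succ (succ zero)))) (refl Nat (succ ((fun (a : Nat) => a) (elimNat (fun (v : Nat) => Nat) (succ (succ zero)) (fun (h : Nat) => fun (χ : Nat) => χ) zero))))) (refl (Eq Nat (succ (succ (succ zero))) (succ (succ (succ zero)))) (refl Nat (succ (succ (succ zero)))))
  ~> refl (Eq (Eq Nat (succ (succ (succ zero))) (succ (succ (succ zero)))) (refl Nat (succ (succ (succ zero)))) (refl Nat (succ (elimNat (fun (a : Nat) => Nat) (succ (succ zero)) (fun (v : Nat) => fun (h : Nat) => h) zero)))) (refl (Eq Nat (succ (succ (succ zero))) (succ (succ (succ zero)))) (refl Nat (succ (succ (succ zero)))))
  ~> refl (Eq (Eq Nat (succ (succ (succ zero))) (succ (succ (succ zero)))) (refl Nat (succ (succ (succ zero)))) (refl Nat (succ (succ (succ zero))))) (refl (Eq Nat (succ (succ (succ zero))) (succ (succ (succ zero)))) (refl Nat (succ (succ (succ zero)))))
the term's type:
  Eq (Eq (Eq Nat (succ (succ (succ zero))) (succ (succ (succ zero)))) (refl Nat (succ (succ (succ zero)))) (refl Nat (succ (succ (succ zero))))) (refl (Eq Nat (succ (succ (succ zero))) (succ (succ (succ zero)))) (refl Nat (succ (succ (succ zero))))) (refl (Eq Nat (succ (succ (succ zero))) (succ (succ (succ zero)))) (refl Nat (succ (succ (succ zero)))))


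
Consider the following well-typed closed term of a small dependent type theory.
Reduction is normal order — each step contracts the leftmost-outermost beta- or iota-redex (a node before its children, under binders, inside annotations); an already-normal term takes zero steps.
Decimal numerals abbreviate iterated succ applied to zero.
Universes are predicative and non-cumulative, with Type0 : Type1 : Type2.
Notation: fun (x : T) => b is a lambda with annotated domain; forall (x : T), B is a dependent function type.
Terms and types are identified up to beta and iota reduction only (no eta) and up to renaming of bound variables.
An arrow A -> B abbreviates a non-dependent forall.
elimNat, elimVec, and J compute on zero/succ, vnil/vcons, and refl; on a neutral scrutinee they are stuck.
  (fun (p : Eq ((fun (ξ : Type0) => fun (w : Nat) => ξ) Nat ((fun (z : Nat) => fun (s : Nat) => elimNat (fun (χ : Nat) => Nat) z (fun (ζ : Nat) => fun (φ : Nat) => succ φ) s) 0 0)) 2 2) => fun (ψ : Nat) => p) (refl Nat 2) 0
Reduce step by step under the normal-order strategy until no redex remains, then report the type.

normal-order reduction:
  (fun (p : Eq ((fun (ξ : Type0) => fun (w : Nat) => ξ) Nat ((fun (z : Nat) => fun (s : Nat) => elimNat (fun (χ : Nat) => Nat) z (fun (ζ : Nat) => fun (φ : Nat) => succ φ) s) 0 0)) 2 2) => fun (ψ : Nat) => p) (refl Nat 2) 0
  ~> (fun (p : Nat) => refl Nat 2) 0
  ~> refl Nat 2
type:
  Eq Nat 2 2


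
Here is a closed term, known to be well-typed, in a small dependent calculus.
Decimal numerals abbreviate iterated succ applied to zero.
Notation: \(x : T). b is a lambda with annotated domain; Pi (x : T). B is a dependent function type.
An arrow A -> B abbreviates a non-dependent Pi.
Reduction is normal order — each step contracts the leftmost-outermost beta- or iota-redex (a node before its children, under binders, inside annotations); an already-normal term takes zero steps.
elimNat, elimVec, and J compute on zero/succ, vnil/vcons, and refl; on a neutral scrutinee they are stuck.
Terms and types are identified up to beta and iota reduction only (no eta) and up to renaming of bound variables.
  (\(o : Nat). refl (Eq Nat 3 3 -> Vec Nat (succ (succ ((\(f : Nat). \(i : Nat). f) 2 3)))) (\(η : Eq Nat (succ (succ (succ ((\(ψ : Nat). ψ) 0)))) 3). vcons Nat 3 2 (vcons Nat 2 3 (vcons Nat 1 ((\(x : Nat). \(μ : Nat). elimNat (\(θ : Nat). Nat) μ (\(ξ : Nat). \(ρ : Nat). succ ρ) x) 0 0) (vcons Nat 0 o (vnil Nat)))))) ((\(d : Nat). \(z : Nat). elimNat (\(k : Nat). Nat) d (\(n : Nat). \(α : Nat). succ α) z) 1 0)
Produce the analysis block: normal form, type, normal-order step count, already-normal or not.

reduced normal form:
  refl (Eq Nat 3 3 -> Vec Nat 4) (\(o : Eq Nat 3 3). vcons Nat 3 2 (vcons Nat 2 3 (vcons Nat 1 0 (vcons Nat 0 1 (vnil Nat)))))
type:
  Eq (Eq Nat 3 3 -> Vec Nat 4) (\(o : Eq Nat 3 3). vcons Nat 3 2 (vcons Nat 2 3 (vcons Nat 1 0 (vcons Nat 0 1 (vnil Nat))))) (\(f : Eq Nat 3 3). vcons Nat 3 2 (vcons Nat 2 3 (vcons Nat 1 0 (vcons Nat 0 1 (vnil Nat)))))
normal-order step count: 10
term was already normal: no
first redex: a beta-redex
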